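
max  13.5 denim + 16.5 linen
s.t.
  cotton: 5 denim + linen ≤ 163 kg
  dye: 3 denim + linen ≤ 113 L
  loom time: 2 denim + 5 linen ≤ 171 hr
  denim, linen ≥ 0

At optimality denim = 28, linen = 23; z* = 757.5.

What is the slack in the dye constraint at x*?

dye used = 3·28 + 1·23 = 107; slack = 113 − 107 = 6.

6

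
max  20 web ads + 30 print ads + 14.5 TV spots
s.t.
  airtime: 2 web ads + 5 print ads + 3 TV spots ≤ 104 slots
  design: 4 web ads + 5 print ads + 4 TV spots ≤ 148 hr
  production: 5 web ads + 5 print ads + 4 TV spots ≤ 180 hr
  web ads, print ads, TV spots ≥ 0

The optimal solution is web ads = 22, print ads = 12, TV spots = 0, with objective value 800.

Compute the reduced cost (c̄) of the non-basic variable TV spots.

Binding: airtime and design. Non-binding: production (10 unused).
By complementary slackness, y = 0 for the non-binding constraint.
The binding rows give the dual system: 2·y_airtime + 4·y_design = 20 and 5·y_airtime + 5·y_design = 30.
Solving: y_airtime = 2, y_design = 4.
Reduced cost of TV spots: c₃ − yᵀa₃ = 14.5 − (2·3 + 4·4) = 14.5 − 22 = -7.5.

-7.5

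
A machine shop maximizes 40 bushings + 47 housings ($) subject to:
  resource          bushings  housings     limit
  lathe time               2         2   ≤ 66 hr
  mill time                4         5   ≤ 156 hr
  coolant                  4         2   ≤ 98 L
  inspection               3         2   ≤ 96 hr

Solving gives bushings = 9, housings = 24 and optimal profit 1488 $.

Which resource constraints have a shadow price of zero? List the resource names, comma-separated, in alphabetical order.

lathe time: 66/66 (binding)
mill time: 156/156 (binding)
coolant: 84/98 (slack 14)
inspection: 75/96 (slack 21)
By complementary slackness, a constraint with positive slack has shadow price 0 → coolant, inspection.

coolant, inspection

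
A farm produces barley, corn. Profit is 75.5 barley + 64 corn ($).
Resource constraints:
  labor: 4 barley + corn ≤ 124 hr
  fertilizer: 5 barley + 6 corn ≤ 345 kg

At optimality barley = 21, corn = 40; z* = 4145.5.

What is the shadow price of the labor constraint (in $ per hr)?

At the optimum: labor uses 124 of 124 (binding); fertilizer uses 345 of 345 (binding).
Dual feasibility on the basic columns requires 4·y_labor + 5·y_fertilizer = 75.5, 1·y_labor + 6·y_fertilizer = 64.
This yields shadow prices y_labor = 7, y_fertilizer = 9.5.
Shadow price of labor = 7.

7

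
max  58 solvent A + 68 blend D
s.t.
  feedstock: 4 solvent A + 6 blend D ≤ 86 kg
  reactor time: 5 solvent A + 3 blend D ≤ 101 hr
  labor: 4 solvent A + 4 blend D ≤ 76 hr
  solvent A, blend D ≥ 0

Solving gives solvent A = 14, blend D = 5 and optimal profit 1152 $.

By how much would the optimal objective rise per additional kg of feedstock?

5

Check each constraint at x*: feedstock 86/86 (tight); reactor time 85/101 (slack 16); labor 76/76 (tight).
Slack constraints have shadow price 0 (complementary slackness).
Dual feasibility on the basic columns requires 4·y_feedstock + 4·y_labor = 58, 6·y_feedstock + 4·y_labor = 68.
Solving: y_feedstock = 5, y_labor = 9.5.
Shadow price of feedstock = 5.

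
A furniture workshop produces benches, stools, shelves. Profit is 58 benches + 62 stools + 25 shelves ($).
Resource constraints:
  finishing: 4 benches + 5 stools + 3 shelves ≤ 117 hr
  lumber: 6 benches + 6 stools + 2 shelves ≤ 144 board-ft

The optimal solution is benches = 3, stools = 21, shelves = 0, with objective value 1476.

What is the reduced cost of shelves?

-1

Check each constraint at x*: finishing 117/117 (tight); lumber 144/144 (tight).
Dual feasibility on the basic columns requires 4·y_finishing + 6·y_lumber = 58, 5·y_finishing + 6·y_lumber = 62.
This yields shadow prices y_finishing = 4, y_lumber = 7.
Reduced cost of shelves: c₃ − yᵀa₃ = 25 − (4·3 + 7·2) = 25 − 26 = -1.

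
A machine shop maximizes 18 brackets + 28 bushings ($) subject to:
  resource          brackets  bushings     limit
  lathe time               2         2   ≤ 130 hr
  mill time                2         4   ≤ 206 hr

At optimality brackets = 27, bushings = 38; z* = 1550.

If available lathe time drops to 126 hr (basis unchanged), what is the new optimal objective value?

Check each constraint at x*: lathe time 130/130 (tight); mill time 206/206 (tight).
The binding rows give the dual system: 2·y_lathe time + 2·y_mill time = 18 and 2·y_lathe time + 4·y_mill time = 28.
→ y_lathe time = 4 and y_mill time = 5.
Δz = y_lathe time·Δb = 4 × (-4) = -16, so new z* = 1550 − 16 = 1534.

1534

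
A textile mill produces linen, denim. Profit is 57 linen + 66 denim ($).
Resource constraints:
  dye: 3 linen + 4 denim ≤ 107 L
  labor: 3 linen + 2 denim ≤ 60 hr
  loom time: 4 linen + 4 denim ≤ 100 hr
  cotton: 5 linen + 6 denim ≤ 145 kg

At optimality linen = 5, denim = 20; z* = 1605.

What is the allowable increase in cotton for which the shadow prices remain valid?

Binding constraints: loom time, cotton. The basis is B = [[4,4],[5,6]] with det 4.
Per unit increase in cotton, x* moves by d = (-1, 1).
The basis stays optimal until linen reaches 0; allowable increase = 5 kg.

5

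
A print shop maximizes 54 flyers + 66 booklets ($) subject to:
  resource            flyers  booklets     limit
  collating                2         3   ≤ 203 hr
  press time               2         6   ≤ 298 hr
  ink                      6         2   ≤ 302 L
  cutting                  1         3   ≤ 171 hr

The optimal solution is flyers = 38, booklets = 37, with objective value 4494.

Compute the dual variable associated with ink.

6

At the optimum: collating uses 187 of 203 (slack = 16); press time uses 298 of 298 (binding); ink uses 302 of 302 (binding); cutting uses 149 of 171 (slack = 22).
By complementary slackness, y = 0 for the non-binding constraints.
From A_Bᵀ y = c: 2·y_press time + 6·y_ink = 54; 6·y_press time + 2·y_ink = 66.
Solving: y_press time = 9, y_ink = 6.
Shadow price of ink = 6.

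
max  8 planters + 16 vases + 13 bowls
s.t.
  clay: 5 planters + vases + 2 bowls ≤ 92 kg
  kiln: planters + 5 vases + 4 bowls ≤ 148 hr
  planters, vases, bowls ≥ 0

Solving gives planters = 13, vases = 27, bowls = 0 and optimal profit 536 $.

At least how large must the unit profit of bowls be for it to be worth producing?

14

At the optimum: clay uses 92 of 92 (binding); kiln uses 148 of 148 (binding).
Dual feasibility on the basic columns requires 5·y_clay + 1·y_kiln = 8, 1·y_clay + 5·y_kiln = 16.
→ y_clay = 1 and y_kiln = 3.
bowls enters the basis when its profit ≥ yᵀa₃ = 1·2 + 3·4 = 14.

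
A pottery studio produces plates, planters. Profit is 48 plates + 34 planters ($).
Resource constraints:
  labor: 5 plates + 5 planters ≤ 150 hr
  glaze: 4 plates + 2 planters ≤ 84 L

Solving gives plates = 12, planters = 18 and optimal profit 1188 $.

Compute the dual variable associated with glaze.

Check each constraint at x*: labor 150/150 (tight); glaze 84/84 (tight).
The binding rows give the dual system: 5·y_labor + 4·y_glaze = 48 and 5·y_labor + 2·y_glaze = 34.
Solving: y_labor = 4, y_glaze = 7.
Shadow price of glaze = 7.

7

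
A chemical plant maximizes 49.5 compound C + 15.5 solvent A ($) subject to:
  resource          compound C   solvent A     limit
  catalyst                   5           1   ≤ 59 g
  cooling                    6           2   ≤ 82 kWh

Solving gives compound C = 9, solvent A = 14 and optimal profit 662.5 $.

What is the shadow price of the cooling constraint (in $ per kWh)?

7

At the optimum: catalyst uses 59 of 59 (binding); cooling uses 82 of 82 (binding).
The binding rows give the dual system: 5·y_catalyst + 6·y_cooling = 49.5 and 1·y_catalyst + 2·y_cooling = 15.5.
→ y_catalyst = 1.5 and y_cooling = 7.
Shadow price of cooling = 7.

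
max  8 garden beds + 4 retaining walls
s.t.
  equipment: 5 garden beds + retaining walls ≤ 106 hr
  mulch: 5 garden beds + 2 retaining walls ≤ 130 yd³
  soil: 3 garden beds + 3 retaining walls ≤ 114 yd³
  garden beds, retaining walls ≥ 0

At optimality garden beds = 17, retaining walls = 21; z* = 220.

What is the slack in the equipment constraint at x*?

equipment used = 5·17 + 1·21 = 106; slack = 106 − 106 = 0.

0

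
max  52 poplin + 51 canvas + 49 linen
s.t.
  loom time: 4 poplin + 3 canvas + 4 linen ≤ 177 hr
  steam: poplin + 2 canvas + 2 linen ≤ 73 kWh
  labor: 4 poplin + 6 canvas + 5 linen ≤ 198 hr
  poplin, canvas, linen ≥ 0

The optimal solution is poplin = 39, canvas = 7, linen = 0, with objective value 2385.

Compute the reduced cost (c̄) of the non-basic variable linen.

-7

Check each constraint at x*: loom time 177/177 (tight); steam 53/73 (slack 20); labor 198/198 (tight).
Slack constraints have shadow price 0 (complementary slackness).
The binding rows give the dual system: 4·y_loom time + 4·y_labor = 52 and 3·y_loom time + 6·y_labor = 51.
→ y_loom time = 9 and y_labor = 4.
Reduced cost of linen: c₃ − yᵀa₃ = 49 − (9·4 + 4·5) = 49 − 56 = -7.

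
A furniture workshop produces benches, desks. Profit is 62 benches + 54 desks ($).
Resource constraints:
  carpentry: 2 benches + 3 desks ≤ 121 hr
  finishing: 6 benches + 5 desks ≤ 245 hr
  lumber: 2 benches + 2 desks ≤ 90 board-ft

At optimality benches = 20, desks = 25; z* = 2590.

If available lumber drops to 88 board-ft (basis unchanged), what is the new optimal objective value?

Check each constraint at x*: carpentry 115/121 (slack 6); finishing 245/245 (tight); lumber 90/90 (tight).
Slack constraints have shadow price 0 (complementary slackness).
From A_Bᵀ y = c: 6·y_finishing + 2·y_lumber = 62; 5·y_finishing + 2·y_lumber = 54.
→ y_finishing = 8 and y_lumber = 7.
Δz = y_lumber·Δb = 7 × (-2) = -14, so new z* = 2590 − 14 = 2576.

2576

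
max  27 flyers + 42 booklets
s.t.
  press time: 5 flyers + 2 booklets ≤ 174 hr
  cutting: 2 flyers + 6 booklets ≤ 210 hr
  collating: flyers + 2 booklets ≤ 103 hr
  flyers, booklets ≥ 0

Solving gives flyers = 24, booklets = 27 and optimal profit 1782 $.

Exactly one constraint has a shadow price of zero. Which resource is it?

collating

press time: 174/174 (binding)
cutting: 210/210 (binding)
collating: 78/103 (slack 25)
By complementary slackness, a constraint with positive slack has shadow price 0 → collating.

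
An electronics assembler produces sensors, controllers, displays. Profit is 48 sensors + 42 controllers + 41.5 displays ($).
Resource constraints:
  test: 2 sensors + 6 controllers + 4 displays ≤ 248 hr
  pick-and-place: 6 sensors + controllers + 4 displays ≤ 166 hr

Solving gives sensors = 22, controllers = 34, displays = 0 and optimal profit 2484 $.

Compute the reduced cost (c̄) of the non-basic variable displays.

Check each constraint at x*: test 248/248 (tight); pick-and-place 166/166 (tight).
The binding rows give the dual system: 2·y_test + 6·y_pick-and-place = 48 and 6·y_test + 1·y_pick-and-place = 42.
This yields shadow prices y_test = 6, y_pick-and-place = 6.
Reduced cost of displays: c₃ − yᵀa₃ = 41.5 − (6·4 + 6·4) = 41.5 − 48 = -6.5.

-6.5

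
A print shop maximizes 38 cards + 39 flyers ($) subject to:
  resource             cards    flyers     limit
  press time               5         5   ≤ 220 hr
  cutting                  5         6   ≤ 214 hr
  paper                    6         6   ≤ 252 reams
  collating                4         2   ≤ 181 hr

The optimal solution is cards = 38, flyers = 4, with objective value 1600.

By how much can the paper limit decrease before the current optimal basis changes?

Binding constraints: cutting, paper. The basis is B = [[5,6],[6,6]] with det -6.
Per unit decrease in paper, x* moves by d = (-1, 0.8333).
The basis stays optimal until cards reaches 0; allowable decrease = 38 reams.

38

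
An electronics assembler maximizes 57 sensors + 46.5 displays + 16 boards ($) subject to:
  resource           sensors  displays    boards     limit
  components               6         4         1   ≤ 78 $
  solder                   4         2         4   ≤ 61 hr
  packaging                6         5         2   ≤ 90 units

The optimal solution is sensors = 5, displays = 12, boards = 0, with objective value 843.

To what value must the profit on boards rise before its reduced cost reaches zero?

Binding: components and packaging. Non-binding: solder (17 unused).
Since solder is not tight, its dual is 0.
The binding rows give the dual system: 6·y_components + 6·y_packaging = 57 and 4·y_components + 5·y_packaging = 46.5.
This yields shadow prices y_components = 1, y_packaging = 8.5.
boards enters the basis when its profit ≥ yᵀa₃ = 1·1 + 8.5·2 = 18.

18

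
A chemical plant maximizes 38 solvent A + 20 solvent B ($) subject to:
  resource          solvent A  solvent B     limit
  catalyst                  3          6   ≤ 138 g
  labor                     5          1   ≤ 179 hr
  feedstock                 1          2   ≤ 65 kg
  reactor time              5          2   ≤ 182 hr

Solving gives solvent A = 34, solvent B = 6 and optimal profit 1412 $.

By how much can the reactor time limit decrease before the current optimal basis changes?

Binding constraints: catalyst, reactor time. The basis is B = [[3,6],[5,2]] with det -24.
Per unit decrease in reactor time, x* moves by d = (-0.25, 0.125).
The basis stays optimal until solvent A reaches 0; allowable decrease = 136 hr.

136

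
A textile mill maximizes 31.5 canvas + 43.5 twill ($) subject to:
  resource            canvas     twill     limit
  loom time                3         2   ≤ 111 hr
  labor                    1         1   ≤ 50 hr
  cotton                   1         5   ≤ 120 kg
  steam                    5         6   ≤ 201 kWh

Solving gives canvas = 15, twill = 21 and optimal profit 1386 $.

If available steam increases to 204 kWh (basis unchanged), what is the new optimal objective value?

1404

At the optimum: loom time uses 87 of 111 (slack = 24); labor uses 36 of 50 (slack = 14); cotton uses 120 of 120 (binding); steam uses 201 of 201 (binding).
Since loom time, labor are not tight, their duals are 0.
The binding rows give the dual system: 1·y_cotton + 5·y_steam = 31.5 and 5·y_cotton + 6·y_steam = 43.5.
→ y_cotton = 1.5 and y_steam = 6.
Δz = y_steam·Δb = 6 × (3) = 18, so new z* = 1386 + 18 = 1404.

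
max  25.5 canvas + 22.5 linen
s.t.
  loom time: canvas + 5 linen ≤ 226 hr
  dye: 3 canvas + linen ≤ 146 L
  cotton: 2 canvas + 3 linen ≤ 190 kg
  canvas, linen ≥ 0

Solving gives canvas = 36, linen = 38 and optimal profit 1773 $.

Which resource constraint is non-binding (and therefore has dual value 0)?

cotton

loom time: 226/226 (binding)
dye: 146/146 (binding)
cotton: 186/190 (slack 4)
By complementary slackness, a constraint with positive slack has shadow price 0 → cotton.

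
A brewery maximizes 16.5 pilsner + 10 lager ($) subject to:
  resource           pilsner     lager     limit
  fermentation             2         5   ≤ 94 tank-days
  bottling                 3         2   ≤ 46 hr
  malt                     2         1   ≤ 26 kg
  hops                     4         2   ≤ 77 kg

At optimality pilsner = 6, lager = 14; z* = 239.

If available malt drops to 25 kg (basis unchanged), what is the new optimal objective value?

At the optimum: fermentation uses 82 of 94 (slack = 12); bottling uses 46 of 46 (binding); malt uses 26 of 26 (binding); hops uses 52 of 77 (slack = 25).
Slack constraints have shadow price 0 (complementary slackness).
Dual feasibility on the basic columns requires 3·y_bottling + 2·y_malt = 16.5, 2·y_bottling + 1·y_malt = 10.
Solving: y_bottling = 3.5, y_malt = 3.
Δz = y_malt·Δb = 3 × (-1) = -3, so new z* = 239 − 3 = 236.

236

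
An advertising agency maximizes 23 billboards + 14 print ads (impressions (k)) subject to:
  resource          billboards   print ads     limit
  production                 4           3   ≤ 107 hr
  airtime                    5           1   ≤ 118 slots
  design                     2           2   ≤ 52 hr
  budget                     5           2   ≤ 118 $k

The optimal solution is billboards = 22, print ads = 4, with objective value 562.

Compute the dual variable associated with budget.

Check each constraint at x*: production 100/107 (slack 7); airtime 114/118 (slack 4); design 52/52 (tight); budget 118/118 (tight).
Slack constraints have shadow price 0 (complementary slackness).
From A_Bᵀ y = c: 2·y_design + 5·y_budget = 23; 2·y_design + 2·y_budget = 14.
Solving: y_design = 4, y_budget = 3.
Shadow price of budget = 3.

3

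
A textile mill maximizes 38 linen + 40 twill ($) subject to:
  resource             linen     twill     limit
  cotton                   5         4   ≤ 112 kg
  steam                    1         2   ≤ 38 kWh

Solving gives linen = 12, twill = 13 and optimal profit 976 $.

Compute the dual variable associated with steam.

8

Check each constraint at x*: cotton 112/112 (tight); steam 38/38 (tight).
Dual feasibility on the basic columns requires 5·y_cotton + 1·y_steam = 38, 4·y_cotton + 2·y_steam = 40.
Solving: y_cotton = 6, y_steam = 8.
Shadow price of steam = 8.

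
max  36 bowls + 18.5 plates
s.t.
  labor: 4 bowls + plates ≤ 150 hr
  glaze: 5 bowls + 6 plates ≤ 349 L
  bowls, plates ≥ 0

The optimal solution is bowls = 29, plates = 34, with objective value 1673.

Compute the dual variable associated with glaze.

2

Both labor and glaze are binding at x*.
Dual feasibility on the basic columns requires 4·y_labor + 5·y_glaze = 36, 1·y_labor + 6·y_glaze = 18.5.
Solving: y_labor = 6.5, y_glaze = 2.
Shadow price of glaze = 2.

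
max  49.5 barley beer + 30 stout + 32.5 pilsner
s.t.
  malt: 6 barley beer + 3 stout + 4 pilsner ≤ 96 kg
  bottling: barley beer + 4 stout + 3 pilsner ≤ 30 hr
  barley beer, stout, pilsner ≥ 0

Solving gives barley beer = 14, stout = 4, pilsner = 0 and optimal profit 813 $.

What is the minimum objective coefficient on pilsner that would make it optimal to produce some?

36.5

Check each constraint at x*: malt 96/96 (tight); bottling 30/30 (tight).
From A_Bᵀ y = c: 6·y_malt + 1·y_bottling = 49.5; 3·y_malt + 4·y_bottling = 30.
Solving: y_malt = 8, y_bottling = 1.5.
pilsner enters the basis when its profit ≥ yᵀa₃ = 8·4 + 1.5·3 = 36.5.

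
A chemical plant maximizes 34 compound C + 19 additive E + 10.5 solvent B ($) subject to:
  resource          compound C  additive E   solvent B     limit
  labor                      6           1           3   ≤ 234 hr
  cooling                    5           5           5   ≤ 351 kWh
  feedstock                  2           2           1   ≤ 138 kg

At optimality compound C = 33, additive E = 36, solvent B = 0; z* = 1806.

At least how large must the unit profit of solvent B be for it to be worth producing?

At the optimum: labor uses 234 of 234 (binding); cooling uses 345 of 351 (slack = 6); feedstock uses 138 of 138 (binding).
By complementary slackness, y = 0 for the non-binding constraint.
From A_Bᵀ y = c: 6·y_labor + 2·y_feedstock = 34; 1·y_labor + 2·y_feedstock = 19.
→ y_labor = 3 and y_feedstock = 8.
solvent B enters the basis when its profit ≥ yᵀa₃ = 3·3 + 8·1 = 17.

17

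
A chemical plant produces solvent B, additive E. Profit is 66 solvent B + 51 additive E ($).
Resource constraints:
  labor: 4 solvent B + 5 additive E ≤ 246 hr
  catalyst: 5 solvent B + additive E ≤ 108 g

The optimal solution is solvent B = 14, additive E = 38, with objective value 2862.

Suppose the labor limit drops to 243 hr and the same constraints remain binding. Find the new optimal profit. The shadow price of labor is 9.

Δb = -3, so new z* = 2862 + (9)·(-3) = 2862 − 27 = 2835.

2835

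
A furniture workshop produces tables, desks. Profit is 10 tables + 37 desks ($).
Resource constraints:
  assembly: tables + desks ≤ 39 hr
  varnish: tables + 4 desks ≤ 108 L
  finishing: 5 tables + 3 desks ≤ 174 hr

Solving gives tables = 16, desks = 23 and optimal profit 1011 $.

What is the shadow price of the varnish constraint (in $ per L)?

9

Binding: assembly and varnish. Non-binding: finishing (25 unused).
By complementary slackness, y = 0 for the non-binding constraint.
Dual feasibility on the basic columns requires 1·y_assembly + 1·y_varnish = 10, 1·y_assembly + 4·y_varnish = 37.
→ y_assembly = 1 and y_varnish = 9.
Shadow price of varnish = 9.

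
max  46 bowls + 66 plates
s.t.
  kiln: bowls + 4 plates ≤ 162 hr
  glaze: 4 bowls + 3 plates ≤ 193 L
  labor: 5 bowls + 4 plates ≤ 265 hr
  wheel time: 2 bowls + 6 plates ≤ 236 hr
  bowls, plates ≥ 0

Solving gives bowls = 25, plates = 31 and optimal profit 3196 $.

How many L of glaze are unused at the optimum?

glaze used = 4·25 + 3·31 = 193; slack = 193 − 193 = 0.

0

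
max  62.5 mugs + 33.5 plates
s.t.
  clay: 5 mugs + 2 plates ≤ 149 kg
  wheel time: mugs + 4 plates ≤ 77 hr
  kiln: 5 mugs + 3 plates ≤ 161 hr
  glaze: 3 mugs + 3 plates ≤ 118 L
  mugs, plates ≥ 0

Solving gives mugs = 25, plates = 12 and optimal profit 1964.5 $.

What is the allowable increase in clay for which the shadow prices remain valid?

12

Binding constraints: clay, kiln. The basis is B = [[5,2],[5,3]] with det 5.
Per unit increase in clay, x* moves by d = (0.6, -1).
The basis stays optimal until plates reaches 0; allowable increase = 12 kg.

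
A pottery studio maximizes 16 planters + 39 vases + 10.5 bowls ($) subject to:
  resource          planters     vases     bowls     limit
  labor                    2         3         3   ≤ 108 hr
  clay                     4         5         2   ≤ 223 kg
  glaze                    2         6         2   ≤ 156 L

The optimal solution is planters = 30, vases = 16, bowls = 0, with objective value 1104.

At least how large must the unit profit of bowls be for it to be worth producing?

Binding: labor and glaze. Non-binding: clay (23 unused).
Since clay is not tight, its dual is 0.
The binding rows give the dual system: 2·y_labor + 2·y_glaze = 16 and 3·y_labor + 6·y_glaze = 39.
→ y_labor = 3 and y_glaze = 5.
bowls enters the basis when its profit ≥ yᵀa₃ = 3·3 + 5·2 = 19.

19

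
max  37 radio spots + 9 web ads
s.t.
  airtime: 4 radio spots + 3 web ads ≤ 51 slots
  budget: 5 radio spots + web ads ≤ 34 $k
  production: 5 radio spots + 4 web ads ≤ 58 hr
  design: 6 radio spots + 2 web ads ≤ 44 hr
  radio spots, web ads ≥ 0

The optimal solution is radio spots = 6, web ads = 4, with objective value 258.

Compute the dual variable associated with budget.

5

At the optimum: airtime uses 36 of 51 (slack = 15); budget uses 34 of 34 (binding); production uses 46 of 58 (slack = 12); design uses 44 of 44 (binding).
Since airtime, production are not tight, their duals are 0.
Dual feasibility on the basic columns requires 5·y_budget + 6·y_design = 37, 1·y_budget + 2·y_design = 9.
Solving: y_budget = 5, y_design = 2.
Shadow price of budget = 5.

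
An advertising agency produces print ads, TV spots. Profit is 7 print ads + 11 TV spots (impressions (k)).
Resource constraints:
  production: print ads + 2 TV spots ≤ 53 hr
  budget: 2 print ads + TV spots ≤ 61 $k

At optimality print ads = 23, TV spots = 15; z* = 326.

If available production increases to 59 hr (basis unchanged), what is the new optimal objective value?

356

Check each constraint at x*: production 53/53 (tight); budget 61/61 (tight).
From A_Bᵀ y = c: 1·y_production + 2·y_budget = 7; 2·y_production + 1·y_budget = 11.
This yields shadow prices y_production = 5, y_budget = 1.
Δz = y_production·Δb = 5 × (6) = 30, so new z* = 326 + 30 = 356.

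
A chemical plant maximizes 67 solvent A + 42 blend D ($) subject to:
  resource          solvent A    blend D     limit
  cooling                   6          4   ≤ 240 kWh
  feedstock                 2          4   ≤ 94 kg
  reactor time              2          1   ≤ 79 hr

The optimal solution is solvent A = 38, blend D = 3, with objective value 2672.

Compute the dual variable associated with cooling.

8.5

At the optimum: cooling uses 240 of 240 (binding); feedstock uses 88 of 94 (slack = 6); reactor time uses 79 of 79 (binding).
Slack constraints have shadow price 0 (complementary slackness).
The binding rows give the dual system: 6·y_cooling + 2·y_reactor time = 67 and 4·y_cooling + 1·y_reactor time = 42.
→ y_cooling = 8.5 and y_reactor time = 8.
Shadow price of cooling = 8.5.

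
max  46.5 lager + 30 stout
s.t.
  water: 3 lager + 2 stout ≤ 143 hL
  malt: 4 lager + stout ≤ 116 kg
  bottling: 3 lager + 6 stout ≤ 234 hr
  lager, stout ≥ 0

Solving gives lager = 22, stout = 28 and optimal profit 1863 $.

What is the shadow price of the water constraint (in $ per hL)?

0

Check each constraint at x*: water 122/143 (slack 21); malt 116/116 (tight); bottling 234/234 (tight).
Since water is not tight, its dual is 0.
The binding rows give the dual system: 4·y_malt + 3·y_bottling = 46.5 and 1·y_malt + 6·y_bottling = 30.
This yields shadow prices y_malt = 9, y_bottling = 3.5.
Shadow price of water = 0.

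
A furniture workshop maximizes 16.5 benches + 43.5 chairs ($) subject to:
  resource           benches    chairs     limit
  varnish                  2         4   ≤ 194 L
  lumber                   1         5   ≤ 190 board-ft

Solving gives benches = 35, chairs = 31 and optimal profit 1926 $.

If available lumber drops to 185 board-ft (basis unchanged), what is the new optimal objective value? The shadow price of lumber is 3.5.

1908.5

Δb = -5, so new z* = 1926 + (3.5)·(-5) = 1926 − 17.5 = 1908.5.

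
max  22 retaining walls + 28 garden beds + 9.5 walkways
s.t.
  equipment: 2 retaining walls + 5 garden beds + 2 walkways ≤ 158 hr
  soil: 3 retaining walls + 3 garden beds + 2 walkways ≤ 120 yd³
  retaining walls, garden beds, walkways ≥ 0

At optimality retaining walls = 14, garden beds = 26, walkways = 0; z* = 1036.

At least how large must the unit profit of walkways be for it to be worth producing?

At the optimum: equipment uses 158 of 158 (binding); soil uses 120 of 120 (binding).
From A_Bᵀ y = c: 2·y_equipment + 3·y_soil = 22; 5·y_equipment + 3·y_soil = 28.
→ y_equipment = 2 and y_soil = 6.
walkways enters the basis when its profit ≥ yᵀa₃ = 2·2 + 6·2 = 16.

16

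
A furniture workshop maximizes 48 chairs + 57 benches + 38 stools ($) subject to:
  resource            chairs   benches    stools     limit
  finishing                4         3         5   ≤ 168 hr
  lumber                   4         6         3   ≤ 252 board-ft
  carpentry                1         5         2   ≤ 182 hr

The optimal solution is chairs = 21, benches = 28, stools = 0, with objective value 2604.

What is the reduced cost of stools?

Binding: finishing and lumber. Non-binding: carpentry (21 unused).
By complementary slackness, y = 0 for the non-binding constraint.
Dual feasibility on the basic columns requires 4·y_finishing + 4·y_lumber = 48, 3·y_finishing + 6·y_lumber = 57.
→ y_finishing = 5 and y_lumber = 7.
Reduced cost of stools: c₃ − yᵀa₃ = 38 − (5·5 + 7·3) = 38 − 46 = -8.

-8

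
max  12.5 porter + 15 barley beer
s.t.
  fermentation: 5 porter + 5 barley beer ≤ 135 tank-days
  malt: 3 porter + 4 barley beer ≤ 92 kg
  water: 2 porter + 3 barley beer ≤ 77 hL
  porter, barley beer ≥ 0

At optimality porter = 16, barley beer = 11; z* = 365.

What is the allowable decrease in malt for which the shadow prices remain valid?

Binding constraints: fermentation, malt. The basis is B = [[5,5],[3,4]] with det 5.
Per unit decrease in malt, x* moves by d = (1, -1).
The basis stays optimal until barley beer reaches 0; allowable decrease = 11 kg.

11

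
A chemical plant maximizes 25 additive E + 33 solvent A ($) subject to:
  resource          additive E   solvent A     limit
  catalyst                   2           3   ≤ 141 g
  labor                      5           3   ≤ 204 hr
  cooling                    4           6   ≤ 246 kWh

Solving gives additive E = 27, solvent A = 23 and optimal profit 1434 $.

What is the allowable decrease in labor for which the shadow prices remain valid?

81

Binding constraints: labor, cooling. The basis is B = [[5,3],[4,6]] with det 18.
Per unit decrease in labor, x* moves by d = (-0.3333, 0.2222).
The basis stays optimal until additive E reaches 0; allowable decrease = 81 hr.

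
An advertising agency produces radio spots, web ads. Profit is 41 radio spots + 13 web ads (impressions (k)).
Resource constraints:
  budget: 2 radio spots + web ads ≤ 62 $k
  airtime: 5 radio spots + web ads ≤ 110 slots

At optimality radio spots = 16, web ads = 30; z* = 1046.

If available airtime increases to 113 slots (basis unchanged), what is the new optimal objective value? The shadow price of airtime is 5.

Δb = 3, so new z* = 1046 + (5)·(3) = 1046 + 15 = 1061.

1061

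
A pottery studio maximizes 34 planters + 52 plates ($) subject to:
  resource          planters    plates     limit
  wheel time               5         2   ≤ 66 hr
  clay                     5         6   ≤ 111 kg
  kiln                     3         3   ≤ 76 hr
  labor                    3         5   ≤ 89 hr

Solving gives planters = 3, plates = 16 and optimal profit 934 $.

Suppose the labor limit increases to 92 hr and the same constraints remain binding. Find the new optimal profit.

958

Check each constraint at x*: wheel time 47/66 (slack 19); clay 111/111 (tight); kiln 57/76 (slack 19); labor 89/89 (tight).
Slack constraints have shadow price 0 (complementary slackness).
From A_Bᵀ y = c: 5·y_clay + 3·y_labor = 34; 6·y_clay + 5·y_labor = 52.
This yields shadow prices y_clay = 2, y_labor = 8.
Δz = y_labor·Δb = 8 × (3) = 24, so new z* = 934 + 24 = 958.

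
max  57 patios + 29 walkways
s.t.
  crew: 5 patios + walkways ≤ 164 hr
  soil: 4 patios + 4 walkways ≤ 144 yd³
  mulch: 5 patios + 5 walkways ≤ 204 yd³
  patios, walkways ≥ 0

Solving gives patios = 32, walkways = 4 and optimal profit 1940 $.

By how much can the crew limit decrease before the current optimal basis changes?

Binding constraints: crew, soil. The basis is B = [[5,1],[4,4]] with det 16.
Per unit decrease in crew, x* moves by d = (-0.25, 0.25).
The basis stays optimal until patios reaches 0; allowable decrease = 128 hr.

128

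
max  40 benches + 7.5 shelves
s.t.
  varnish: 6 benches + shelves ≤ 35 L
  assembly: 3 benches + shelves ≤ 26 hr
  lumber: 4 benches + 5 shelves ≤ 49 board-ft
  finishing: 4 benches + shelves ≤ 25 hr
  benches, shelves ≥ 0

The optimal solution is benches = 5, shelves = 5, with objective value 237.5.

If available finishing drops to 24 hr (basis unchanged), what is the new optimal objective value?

235

Binding: varnish and finishing. Non-binding: assembly (6 unused), lumber (4 unused).
Since assembly, lumber are not tight, their duals are 0.
From A_Bᵀ y = c: 6·y_varnish + 4·y_finishing = 40; 1·y_varnish + 1·y_finishing = 7.5.
Solving: y_varnish = 5, y_finishing = 2.5.
Δz = y_finishing·Δb = 2.5 × (-1) = -2.5, so new z* = 237.5 − 2.5 = 235.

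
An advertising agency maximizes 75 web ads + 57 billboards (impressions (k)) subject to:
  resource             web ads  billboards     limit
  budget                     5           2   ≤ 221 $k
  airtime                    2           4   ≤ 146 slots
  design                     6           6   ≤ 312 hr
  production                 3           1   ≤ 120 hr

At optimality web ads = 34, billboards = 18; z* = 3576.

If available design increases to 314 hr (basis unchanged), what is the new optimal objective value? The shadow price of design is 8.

Δb = 2, so new z* = 3576 + (8)·(2) = 3576 + 16 = 3592.

3592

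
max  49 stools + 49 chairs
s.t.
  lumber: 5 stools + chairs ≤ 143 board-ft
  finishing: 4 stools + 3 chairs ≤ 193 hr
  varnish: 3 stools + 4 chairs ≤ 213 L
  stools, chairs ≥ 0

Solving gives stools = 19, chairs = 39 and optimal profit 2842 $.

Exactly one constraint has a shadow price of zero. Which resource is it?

lumber

lumber: 134/143 (slack 9)
finishing: 193/193 (binding)
varnish: 213/213 (binding)
By complementary slackness, a constraint with positive slack has shadow price 0 → lumber.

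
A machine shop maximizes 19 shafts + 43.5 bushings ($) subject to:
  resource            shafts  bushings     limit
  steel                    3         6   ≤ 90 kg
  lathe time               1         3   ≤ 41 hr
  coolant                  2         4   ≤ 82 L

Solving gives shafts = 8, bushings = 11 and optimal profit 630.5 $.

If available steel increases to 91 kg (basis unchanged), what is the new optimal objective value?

Binding: steel and lathe time. Non-binding: coolant (22 unused).
Since coolant is not tight, its dual is 0.
Dual feasibility on the basic columns requires 3·y_steel + 1·y_lathe time = 19, 6·y_steel + 3·y_lathe time = 43.5.
Solving: y_steel = 4.5, y_lathe time = 5.5.
Δz = y_steel·Δb = 4.5 × (1) = 4.5, so new z* = 630.5 + 4.5 = 635.

635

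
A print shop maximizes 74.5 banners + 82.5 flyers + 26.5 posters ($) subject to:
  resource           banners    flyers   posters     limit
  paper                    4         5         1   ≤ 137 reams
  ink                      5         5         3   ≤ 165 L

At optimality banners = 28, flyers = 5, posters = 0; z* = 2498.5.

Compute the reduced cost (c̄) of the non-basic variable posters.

-7

Check each constraint at x*: paper 137/137 (tight); ink 165/165 (tight).
Dual feasibility on the basic columns requires 4·y_paper + 5·y_ink = 74.5, 5·y_paper + 5·y_ink = 82.5.
This yields shadow prices y_paper = 8, y_ink = 8.5.
Reduced cost of posters: c₃ − yᵀa₃ = 26.5 − (8·1 + 8.5·3) = 26.5 − 33.5 = -7.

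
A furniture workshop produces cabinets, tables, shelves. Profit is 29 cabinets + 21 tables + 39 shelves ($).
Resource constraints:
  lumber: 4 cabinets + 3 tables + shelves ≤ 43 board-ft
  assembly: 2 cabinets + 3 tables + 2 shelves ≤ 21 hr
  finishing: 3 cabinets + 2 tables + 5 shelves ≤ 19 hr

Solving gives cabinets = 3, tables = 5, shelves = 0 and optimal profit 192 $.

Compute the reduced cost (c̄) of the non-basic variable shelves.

-8

Check each constraint at x*: lumber 27/43 (slack 16); assembly 21/21 (tight); finishing 19/19 (tight).
Slack constraints have shadow price 0 (complementary slackness).
The binding rows give the dual system: 2·y_assembly + 3·y_finishing = 29 and 3·y_assembly + 2·y_finishing = 21.
This yields shadow prices y_assembly = 1, y_finishing = 9.
Reduced cost of shelves: c₃ − yᵀa₃ = 39 − (1·2 + 9·5) = 39 − 47 = -8.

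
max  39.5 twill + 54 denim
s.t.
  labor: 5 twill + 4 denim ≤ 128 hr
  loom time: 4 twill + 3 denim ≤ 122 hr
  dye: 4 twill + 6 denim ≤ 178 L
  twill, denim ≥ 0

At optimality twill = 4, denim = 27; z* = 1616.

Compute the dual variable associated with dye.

Check each constraint at x*: labor 128/128 (tight); loom time 97/122 (slack 25); dye 178/178 (tight).
Slack constraints have shadow price 0 (complementary slackness).
The binding rows give the dual system: 5·y_labor + 4·y_dye = 39.5 and 4·y_labor + 6·y_dye = 54.
This yields shadow prices y_labor = 1.5, y_dye = 8.
Shadow price of dye = 8.

8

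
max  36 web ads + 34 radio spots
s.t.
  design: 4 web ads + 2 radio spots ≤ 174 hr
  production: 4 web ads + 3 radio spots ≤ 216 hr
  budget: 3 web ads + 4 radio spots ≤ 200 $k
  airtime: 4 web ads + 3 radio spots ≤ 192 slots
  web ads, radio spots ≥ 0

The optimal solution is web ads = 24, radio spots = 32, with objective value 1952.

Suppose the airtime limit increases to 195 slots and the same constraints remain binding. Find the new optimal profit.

1970

At the optimum: design uses 160 of 174 (slack = 14); production uses 192 of 216 (slack = 24); budget uses 200 of 200 (binding); airtime uses 192 of 192 (binding).
By complementary slackness, y = 0 for the non-binding constraints.
Dual feasibility on the basic columns requires 3·y_budget + 4·y_airtime = 36, 4·y_budget + 3·y_airtime = 34.
Solving: y_budget = 4, y_airtime = 6.
Δz = y_airtime·Δb = 6 × (3) = 18, so new z* = 1952 + 18 = 1970.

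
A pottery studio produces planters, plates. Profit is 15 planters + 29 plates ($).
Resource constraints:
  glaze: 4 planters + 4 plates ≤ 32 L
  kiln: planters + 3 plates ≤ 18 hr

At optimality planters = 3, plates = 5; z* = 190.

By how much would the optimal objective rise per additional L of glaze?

At the optimum: glaze uses 32 of 32 (binding); kiln uses 18 of 18 (binding).
Dual feasibility on the basic columns requires 4·y_glaze + 1·y_kiln = 15, 4·y_glaze + 3·y_kiln = 29.
This yields shadow prices y_glaze = 2, y_kiln = 7.
Shadow price of glaze = 2.

2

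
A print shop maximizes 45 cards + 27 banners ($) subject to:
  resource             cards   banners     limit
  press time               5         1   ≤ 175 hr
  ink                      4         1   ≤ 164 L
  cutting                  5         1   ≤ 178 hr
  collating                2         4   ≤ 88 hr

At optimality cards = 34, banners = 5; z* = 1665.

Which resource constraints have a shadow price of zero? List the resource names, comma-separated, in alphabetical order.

press time: 175/175 (binding)
ink: 141/164 (slack 23)
cutting: 175/178 (slack 3)
collating: 88/88 (binding)
By complementary slackness, a constraint with positive slack has shadow price 0 → cutting, ink.

cutting, ink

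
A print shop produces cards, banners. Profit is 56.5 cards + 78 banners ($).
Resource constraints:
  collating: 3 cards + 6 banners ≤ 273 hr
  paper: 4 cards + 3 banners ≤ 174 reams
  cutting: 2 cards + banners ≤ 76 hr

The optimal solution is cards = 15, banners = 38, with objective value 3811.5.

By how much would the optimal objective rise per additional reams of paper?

Binding: collating and paper. Non-binding: cutting (8 unused).
Since cutting is not tight, its dual is 0.
From A_Bᵀ y = c: 3·y_collating + 4·y_paper = 56.5; 6·y_collating + 3·y_paper = 78.
This yields shadow prices y_collating = 9.5, y_paper = 7.
Shadow price of paper = 7.

7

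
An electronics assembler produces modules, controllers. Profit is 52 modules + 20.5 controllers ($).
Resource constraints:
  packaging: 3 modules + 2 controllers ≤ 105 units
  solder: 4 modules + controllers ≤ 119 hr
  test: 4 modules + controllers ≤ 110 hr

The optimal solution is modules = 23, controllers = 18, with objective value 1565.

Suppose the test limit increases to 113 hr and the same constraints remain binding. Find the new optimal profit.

1590.5

Check each constraint at x*: packaging 105/105 (tight); solder 110/119 (slack 9); test 110/110 (tight).
By complementary slackness, y = 0 for the non-binding constraint.
The binding rows give the dual system: 3·y_packaging + 4·y_test = 52 and 2·y_packaging + 1·y_test = 20.5.
Solving: y_packaging = 6, y_test = 8.5.
Δz = y_test·Δb = 8.5 × (3) = 25.5, so new z* = 1565 + 25.5 = 1590.5.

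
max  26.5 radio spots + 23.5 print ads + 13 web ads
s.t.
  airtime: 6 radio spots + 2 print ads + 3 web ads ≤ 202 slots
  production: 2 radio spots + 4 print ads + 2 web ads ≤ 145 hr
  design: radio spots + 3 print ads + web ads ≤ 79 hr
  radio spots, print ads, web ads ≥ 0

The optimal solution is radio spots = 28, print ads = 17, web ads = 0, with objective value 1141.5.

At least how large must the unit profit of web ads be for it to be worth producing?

16

Binding: airtime and design. Non-binding: production (21 unused).
Since production is not tight, its dual is 0.
From A_Bᵀ y = c: 6·y_airtime + 1·y_design = 26.5; 2·y_airtime + 3·y_design = 23.5.
This yields shadow prices y_airtime = 3.5, y_design = 5.5.
web ads enters the basis when its profit ≥ yᵀa₃ = 3.5·3 + 5.5·1 = 16.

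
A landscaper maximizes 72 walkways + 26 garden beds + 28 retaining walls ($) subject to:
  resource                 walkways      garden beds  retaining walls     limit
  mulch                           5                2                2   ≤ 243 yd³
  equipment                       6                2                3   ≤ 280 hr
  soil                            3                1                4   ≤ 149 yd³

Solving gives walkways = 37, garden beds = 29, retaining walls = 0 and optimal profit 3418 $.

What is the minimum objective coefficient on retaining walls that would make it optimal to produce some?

33

Check each constraint at x*: mulch 243/243 (tight); equipment 280/280 (tight); soil 140/149 (slack 9).
By complementary slackness, y = 0 for the non-binding constraint.
Dual feasibility on the basic columns requires 5·y_mulch + 6·y_equipment = 72, 2·y_mulch + 2·y_equipment = 26.
→ y_mulch = 6 and y_equipment = 7.
retaining walls enters the basis when its profit ≥ yᵀa₃ = 6·2 + 7·3 = 33.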